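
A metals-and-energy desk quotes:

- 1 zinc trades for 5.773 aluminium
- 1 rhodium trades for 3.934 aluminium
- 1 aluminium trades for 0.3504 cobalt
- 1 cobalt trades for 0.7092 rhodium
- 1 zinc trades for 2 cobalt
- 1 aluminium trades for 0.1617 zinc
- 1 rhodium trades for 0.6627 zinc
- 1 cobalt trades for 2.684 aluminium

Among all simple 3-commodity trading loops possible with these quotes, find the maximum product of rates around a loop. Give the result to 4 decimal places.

0.9776

rhodium→aluminium→cobalt→rhodium: 3.934 × 0.3504 × 0.7092 = 0.97761
rhodium→zinc→cobalt→rhodium: 0.6627 × 2 × 0.7092 = 0.93997
zinc→cobalt→aluminium→zinc: 2 × 2.684 × 0.1617 = 0.86801
Maximum is rhodium→aluminium→cobalt→rhodium at 0.9776; no arbitrage — every cycle loses value.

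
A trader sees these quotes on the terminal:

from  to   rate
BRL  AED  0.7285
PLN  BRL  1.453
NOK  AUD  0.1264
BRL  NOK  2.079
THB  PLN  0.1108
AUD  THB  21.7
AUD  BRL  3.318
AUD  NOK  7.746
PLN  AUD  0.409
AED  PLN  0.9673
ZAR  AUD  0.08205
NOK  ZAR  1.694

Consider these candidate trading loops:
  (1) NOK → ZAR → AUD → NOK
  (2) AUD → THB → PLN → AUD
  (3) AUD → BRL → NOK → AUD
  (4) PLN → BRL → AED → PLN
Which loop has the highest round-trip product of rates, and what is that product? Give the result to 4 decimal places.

1.0766

(1) 1.694 × 0.08205 × 7.746 = 1.07664
(2) 21.7 × 0.1108 × 0.409 = 0.98338
(3) 3.318 × 2.079 × 0.1264 = 0.87192
(4) 1.453 × 0.7285 × 0.9673 = 1.02390
Highest is cycle (1) at 1.0766 (>1, arbitrage).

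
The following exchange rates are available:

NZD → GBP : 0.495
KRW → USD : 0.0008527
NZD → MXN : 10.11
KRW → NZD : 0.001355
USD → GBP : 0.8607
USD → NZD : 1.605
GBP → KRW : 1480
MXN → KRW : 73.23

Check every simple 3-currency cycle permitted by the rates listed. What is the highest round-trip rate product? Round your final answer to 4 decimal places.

USD→GBP→KRW→USD: 0.8607 × 1480 × 0.0008527 = 1.08620
NZD→MXN→KRW→NZD: 10.11 × 73.23 × 0.001355 = 1.00318
NZD→GBP→KRW→NZD: 0.495 × 1480 × 0.001355 = 0.99267
Maximum is USD→GBP→KRW→USD at 1.0862; arbitrage exists.

1.0862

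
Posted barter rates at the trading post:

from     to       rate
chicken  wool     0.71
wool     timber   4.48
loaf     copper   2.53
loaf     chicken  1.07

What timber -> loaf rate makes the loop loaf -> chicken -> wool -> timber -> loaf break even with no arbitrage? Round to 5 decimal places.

Known legs of the cycle: 1.07 × 0.71 × 4.48 = 3.403456
For no arbitrage the full-cycle product must be 1, so the missing rate is 1 / 3.403456 ≈ 0.2938190.

0.29382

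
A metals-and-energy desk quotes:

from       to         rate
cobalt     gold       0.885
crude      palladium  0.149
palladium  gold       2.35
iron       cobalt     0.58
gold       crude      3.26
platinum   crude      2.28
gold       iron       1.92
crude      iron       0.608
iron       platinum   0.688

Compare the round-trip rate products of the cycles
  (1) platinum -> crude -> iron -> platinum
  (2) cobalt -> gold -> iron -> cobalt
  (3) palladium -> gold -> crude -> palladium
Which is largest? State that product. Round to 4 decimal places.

1.1415

(1) 2.28 × 0.608 × 0.688 = 0.95373
(2) 0.885 × 1.92 × 0.58 = 0.98554
(3) 2.35 × 3.26 × 0.149 = 1.14149
Highest is cycle (3) at 1.1415 (>1, arbitrage).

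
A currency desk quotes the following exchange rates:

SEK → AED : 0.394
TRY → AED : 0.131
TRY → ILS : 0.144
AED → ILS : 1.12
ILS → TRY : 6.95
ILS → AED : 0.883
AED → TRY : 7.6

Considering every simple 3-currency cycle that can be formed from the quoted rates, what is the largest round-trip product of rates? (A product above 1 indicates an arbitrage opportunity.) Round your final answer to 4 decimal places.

ILS→TRY→AED→ILS: 6.95 × 0.131 × 1.12 = 1.01970
ILS→AED→TRY→ILS: 0.883 × 7.6 × 0.144 = 0.96636
Maximum is ILS→TRY→AED→ILS at 1.0197; arbitrage exists.

1.0197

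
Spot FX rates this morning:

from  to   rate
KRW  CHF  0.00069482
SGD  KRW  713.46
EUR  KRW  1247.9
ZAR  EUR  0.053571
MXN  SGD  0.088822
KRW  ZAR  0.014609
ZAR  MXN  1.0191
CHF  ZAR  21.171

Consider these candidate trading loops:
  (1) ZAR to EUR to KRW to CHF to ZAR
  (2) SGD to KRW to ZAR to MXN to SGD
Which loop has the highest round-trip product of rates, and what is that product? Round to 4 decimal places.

0.9834

(1) 0.053571 × 1247.9 × 0.00069482 × 21.171 = 0.98338
(2) 713.46 × 0.014609 × 1.0191 × 0.088822 = 0.94347
Highest is cycle (1) at 0.9834 (≤1, no arbitrage).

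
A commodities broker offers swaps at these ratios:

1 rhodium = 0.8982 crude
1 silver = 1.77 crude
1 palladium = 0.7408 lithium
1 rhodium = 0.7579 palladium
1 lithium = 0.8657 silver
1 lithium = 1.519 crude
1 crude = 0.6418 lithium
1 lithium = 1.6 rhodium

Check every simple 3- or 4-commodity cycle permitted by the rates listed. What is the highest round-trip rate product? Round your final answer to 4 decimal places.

crude→lithium→silver→crude: 0.6418 × 0.8657 × 1.77 = 0.98342
crude→lithium→rhodium→crude: 0.6418 × 1.6 × 0.8982 = 0.92234
rhodium→palladium→lithium→rhodium: 0.7579 × 0.7408 × 1.6 = 0.89832
Maximum is crude→lithium→silver→crude at 0.9834; no arbitrage — every cycle loses value.

0.9834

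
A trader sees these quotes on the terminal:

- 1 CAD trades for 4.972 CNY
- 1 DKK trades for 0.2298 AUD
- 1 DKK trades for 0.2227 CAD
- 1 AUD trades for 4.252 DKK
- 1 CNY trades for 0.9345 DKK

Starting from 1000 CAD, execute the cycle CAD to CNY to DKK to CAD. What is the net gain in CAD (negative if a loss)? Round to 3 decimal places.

1000 CAD × 4.972 = 4972 CNY
4972 CNY × 0.9345 = 4646.334 DKK
4646.334 DKK × 0.2227 = 1034.7385818 CAD
Net change: 1034.7385818 − 1000 = 34.7385818 CAD

34.739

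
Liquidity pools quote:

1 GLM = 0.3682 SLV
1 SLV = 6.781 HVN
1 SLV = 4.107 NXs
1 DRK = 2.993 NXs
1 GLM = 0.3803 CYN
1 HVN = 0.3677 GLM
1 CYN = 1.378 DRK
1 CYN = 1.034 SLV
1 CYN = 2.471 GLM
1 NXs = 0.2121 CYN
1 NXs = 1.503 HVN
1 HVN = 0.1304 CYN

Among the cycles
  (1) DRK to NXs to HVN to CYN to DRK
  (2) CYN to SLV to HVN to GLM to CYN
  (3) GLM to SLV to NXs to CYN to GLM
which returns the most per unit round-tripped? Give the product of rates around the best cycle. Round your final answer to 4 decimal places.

(1) 2.993 × 1.503 × 0.1304 × 1.378 = 0.80834
(2) 1.034 × 6.781 × 0.3677 × 0.3803 = 0.98047
(3) 0.3682 × 4.107 × 0.2121 × 2.471 = 0.79254
Highest is cycle (2) at 0.9805 (≤1, no arbitrage).

0.9805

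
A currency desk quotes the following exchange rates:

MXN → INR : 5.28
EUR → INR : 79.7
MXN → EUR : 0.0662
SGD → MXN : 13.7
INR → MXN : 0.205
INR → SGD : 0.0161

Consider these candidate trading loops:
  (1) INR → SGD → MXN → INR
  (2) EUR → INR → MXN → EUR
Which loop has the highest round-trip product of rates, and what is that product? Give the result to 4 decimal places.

(1) 0.0161 × 13.7 × 5.28 = 1.16461
(2) 79.7 × 0.205 × 0.0662 = 1.08161
Highest is cycle (1) at 1.1646 (>1, arbitrage).

1.1646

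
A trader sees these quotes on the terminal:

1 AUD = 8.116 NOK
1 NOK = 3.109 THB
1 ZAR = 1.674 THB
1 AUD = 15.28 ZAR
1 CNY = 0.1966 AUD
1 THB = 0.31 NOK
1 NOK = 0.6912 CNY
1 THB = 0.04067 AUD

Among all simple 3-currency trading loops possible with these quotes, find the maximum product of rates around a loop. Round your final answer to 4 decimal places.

1.1029

NOK→CNY→AUD→NOK: 0.6912 × 0.1966 × 8.116 = 1.10288
THB→AUD→ZAR→THB: 0.04067 × 15.28 × 1.674 = 1.04029
NOK→THB→AUD→NOK: 3.109 × 0.04067 × 8.116 = 1.02621
Maximum is NOK→CNY→AUD→NOK at 1.1029; arbitrage exists.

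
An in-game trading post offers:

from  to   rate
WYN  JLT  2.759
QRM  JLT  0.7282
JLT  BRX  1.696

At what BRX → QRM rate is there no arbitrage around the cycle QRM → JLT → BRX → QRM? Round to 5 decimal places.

Known legs of the cycle: 0.7282 × 1.696 = 1.2350272
For no arbitrage the full-cycle product must be 1, so the missing rate is 1 / 1.2350272 ≈ 0.8096988.

0.80970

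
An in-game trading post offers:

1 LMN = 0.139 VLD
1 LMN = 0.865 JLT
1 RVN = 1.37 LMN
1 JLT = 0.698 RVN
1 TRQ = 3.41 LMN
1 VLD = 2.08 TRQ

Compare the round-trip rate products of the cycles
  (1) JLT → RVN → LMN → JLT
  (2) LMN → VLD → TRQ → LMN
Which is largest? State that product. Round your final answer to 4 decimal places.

0.9859

(1) 0.698 × 1.37 × 0.865 = 0.82716
(2) 0.139 × 2.08 × 3.41 = 0.98590
Highest is cycle (2) at 0.9859 (≤1, no arbitrage).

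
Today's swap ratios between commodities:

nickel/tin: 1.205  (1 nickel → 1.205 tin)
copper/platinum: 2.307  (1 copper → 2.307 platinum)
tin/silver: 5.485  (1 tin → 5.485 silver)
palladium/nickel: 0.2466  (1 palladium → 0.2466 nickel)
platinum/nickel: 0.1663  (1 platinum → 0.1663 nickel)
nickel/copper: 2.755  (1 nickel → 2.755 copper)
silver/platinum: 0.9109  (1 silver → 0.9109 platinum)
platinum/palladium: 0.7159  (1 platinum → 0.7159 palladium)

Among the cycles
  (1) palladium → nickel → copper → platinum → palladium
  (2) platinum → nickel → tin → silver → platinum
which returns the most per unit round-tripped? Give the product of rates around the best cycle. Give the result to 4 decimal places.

1.1221

(1) 0.2466 × 2.755 × 2.307 × 0.7159 = 1.12206
(2) 0.1663 × 1.205 × 5.485 × 0.9109 = 1.00121
Highest is cycle (1) at 1.1221 (>1, arbitrage).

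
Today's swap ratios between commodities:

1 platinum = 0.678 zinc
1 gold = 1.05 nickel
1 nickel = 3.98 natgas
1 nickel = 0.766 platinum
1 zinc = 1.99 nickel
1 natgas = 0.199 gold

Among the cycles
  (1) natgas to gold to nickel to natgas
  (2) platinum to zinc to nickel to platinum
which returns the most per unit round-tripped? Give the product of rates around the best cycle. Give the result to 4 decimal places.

(1) 0.199 × 1.05 × 3.98 = 0.83162
(2) 0.678 × 1.99 × 0.766 = 1.03350
Highest is cycle (2) at 1.0335 (>1, arbitrage).

1.0335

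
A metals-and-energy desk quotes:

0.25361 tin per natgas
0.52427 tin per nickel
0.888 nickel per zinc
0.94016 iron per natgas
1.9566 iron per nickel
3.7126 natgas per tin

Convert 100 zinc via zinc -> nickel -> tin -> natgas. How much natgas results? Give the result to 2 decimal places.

100 zinc × 0.888 = 88.8 nickel
88.8 nickel × 0.52427 = 46.555176 tin
46.555176 tin × 3.7126 = 172.8407464176 natgas

172.84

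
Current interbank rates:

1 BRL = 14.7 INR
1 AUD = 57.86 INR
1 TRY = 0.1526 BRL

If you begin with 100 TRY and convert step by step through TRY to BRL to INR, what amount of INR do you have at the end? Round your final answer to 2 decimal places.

100 TRY × 0.1526 = 15.26 BRL
15.26 BRL × 14.7 = 224.322 INR

224.32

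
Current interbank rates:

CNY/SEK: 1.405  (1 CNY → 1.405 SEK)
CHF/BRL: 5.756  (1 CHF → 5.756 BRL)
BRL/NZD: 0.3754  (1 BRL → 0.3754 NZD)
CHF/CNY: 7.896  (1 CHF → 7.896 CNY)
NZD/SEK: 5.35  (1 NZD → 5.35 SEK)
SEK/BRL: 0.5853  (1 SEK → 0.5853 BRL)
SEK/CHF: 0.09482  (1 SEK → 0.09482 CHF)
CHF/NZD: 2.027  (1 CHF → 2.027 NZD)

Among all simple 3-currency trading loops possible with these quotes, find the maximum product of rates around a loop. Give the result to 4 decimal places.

1.1755

BRL→NZD→SEK→BRL: 0.3754 × 5.35 × 0.5853 = 1.17551
CNY→SEK→CHF→CNY: 1.405 × 0.09482 × 7.896 = 1.05192
NZD→SEK→CHF→NZD: 5.35 × 0.09482 × 2.027 = 1.02827
Maximum is BRL→NZD→SEK→BRL at 1.1755; arbitrage exists.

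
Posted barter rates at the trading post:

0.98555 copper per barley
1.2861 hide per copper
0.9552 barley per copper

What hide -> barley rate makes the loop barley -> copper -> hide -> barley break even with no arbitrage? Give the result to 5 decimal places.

0.78894

Known legs of the cycle: 0.98555 × 1.2861 = 1.267515855
For no arbitrage the full-cycle product must be 1, so the missing rate is 1 / 1.267515855 ≈ 0.7889448.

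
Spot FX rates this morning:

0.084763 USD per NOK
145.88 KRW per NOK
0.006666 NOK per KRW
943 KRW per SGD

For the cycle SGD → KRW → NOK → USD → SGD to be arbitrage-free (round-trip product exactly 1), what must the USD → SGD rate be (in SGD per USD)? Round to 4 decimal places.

1.8768

Known legs of the cycle: 943 × 0.006666 × 0.084763 = 0.532823438994
For no arbitrage the full-cycle product must be 1, so the missing rate is 1 / 0.532823438994 ≈ 1.876794.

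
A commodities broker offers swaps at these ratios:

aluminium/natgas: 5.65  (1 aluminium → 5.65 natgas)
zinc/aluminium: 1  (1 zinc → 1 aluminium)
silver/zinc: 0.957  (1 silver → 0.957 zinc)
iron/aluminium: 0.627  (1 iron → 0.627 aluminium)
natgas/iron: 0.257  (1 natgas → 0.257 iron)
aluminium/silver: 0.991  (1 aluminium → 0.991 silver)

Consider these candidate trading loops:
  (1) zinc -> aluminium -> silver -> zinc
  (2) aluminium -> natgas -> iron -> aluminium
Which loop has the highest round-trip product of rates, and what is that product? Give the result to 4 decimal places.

(1) 1 × 0.991 × 0.957 = 0.94839
(2) 5.65 × 0.257 × 0.627 = 0.91044
Highest is cycle (1) at 0.9484 (≤1, no arbitrage).

0.9484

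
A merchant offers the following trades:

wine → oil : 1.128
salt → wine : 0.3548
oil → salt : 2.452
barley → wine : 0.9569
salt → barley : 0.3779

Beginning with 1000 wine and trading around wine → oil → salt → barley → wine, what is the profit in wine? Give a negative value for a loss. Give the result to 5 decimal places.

1000 wine × 1.128 = 1128 oil
1128 oil × 2.452 = 2765.856 salt
2765.856 salt × 0.3779 = 1045.2169824 barley
1045.2169824 barley × 0.9569 = 1000.16813045856 wine
Net change: 1000.16813045856 − 1000 = 0.16813045856 wine

0.16813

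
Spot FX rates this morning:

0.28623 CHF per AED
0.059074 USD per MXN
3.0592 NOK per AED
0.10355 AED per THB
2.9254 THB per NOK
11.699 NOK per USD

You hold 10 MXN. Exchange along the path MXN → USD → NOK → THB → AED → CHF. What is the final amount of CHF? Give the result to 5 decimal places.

0.59923

10 MXN × 0.059074 = 0.59074 USD
0.59074 USD × 11.699 = 6.91106726 NOK
6.91106726 NOK × 2.9254 = 20.217636162404 THB
20.217636162404 THB × 0.10355 = 2.0935362246169342 AED
2.0935362246169342 AED × 0.28623 = 0.599232873572105076066 CHF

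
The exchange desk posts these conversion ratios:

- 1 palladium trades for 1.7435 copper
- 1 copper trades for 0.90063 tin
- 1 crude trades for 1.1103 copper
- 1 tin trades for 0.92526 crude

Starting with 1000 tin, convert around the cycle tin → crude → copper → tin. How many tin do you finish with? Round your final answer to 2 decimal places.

925.23

1000 tin × 0.92526 = 925.26 crude
925.26 crude × 1.1103 = 1027.316178 copper
1027.316178 copper × 0.90063 = 925.23176939214 tin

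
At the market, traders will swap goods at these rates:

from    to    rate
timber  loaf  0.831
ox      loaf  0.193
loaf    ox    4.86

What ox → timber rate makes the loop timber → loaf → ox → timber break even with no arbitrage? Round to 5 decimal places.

Known legs of the cycle: 0.831 × 4.86 = 4.03866
For no arbitrage the full-cycle product must be 1, so the missing rate is 1 / 4.03866 ≈ 0.2476069.

0.24761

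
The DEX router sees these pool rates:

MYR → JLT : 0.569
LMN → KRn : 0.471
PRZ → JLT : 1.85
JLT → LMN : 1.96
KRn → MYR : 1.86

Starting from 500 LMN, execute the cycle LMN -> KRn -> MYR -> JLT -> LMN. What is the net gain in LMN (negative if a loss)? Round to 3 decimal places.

-11.491

500 LMN × 0.471 = 235.5 KRn
235.5 KRn × 1.86 = 438.03 MYR
438.03 MYR × 0.569 = 249.23907 JLT
249.23907 JLT × 1.96 = 488.5085772 LMN
Net change: 488.5085772 − 500 = -11.4914228 LMN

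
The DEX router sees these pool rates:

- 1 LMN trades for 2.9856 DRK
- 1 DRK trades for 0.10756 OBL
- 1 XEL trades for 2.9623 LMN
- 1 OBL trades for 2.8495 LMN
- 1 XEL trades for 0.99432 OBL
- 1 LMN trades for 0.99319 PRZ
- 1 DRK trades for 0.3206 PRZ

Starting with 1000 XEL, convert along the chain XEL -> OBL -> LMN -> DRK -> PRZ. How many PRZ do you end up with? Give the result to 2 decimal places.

1000 XEL × 0.99432 = 994.32 OBL
994.32 OBL × 2.8495 = 2833.31484 LMN
2833.31484 LMN × 2.9856 = 8459.144786304 DRK
8459.144786304 DRK × 0.3206 = 2712.0018184890624 PRZ

2712.00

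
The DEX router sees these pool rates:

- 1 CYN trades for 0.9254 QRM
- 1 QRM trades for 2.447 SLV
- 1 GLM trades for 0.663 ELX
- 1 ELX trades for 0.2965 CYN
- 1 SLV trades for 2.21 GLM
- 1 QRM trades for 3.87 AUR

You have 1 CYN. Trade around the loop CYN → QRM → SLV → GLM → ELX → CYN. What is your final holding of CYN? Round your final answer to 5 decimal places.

0.98377

1 CYN × 0.9254 = 0.9254 QRM
0.9254 QRM × 2.447 = 2.2644538 SLV
2.2644538 SLV × 2.21 = 5.004442898 GLM
5.004442898 GLM × 0.663 = 3.317945641374 ELX
3.317945641374 ELX × 0.2965 = 0.983770882667391 CYN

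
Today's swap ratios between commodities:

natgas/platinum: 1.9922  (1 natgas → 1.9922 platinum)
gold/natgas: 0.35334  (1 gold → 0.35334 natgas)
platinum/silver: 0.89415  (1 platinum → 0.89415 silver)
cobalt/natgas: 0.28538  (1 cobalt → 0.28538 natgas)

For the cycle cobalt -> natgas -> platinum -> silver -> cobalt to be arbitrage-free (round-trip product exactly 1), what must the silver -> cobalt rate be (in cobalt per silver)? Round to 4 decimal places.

Known legs of the cycle: 0.28538 × 1.9922 × 0.89415 = 0.5083547082894
For no arbitrage the full-cycle product must be 1, so the missing rate is 1 / 0.5083547082894 ≈ 1.967130.

1.9671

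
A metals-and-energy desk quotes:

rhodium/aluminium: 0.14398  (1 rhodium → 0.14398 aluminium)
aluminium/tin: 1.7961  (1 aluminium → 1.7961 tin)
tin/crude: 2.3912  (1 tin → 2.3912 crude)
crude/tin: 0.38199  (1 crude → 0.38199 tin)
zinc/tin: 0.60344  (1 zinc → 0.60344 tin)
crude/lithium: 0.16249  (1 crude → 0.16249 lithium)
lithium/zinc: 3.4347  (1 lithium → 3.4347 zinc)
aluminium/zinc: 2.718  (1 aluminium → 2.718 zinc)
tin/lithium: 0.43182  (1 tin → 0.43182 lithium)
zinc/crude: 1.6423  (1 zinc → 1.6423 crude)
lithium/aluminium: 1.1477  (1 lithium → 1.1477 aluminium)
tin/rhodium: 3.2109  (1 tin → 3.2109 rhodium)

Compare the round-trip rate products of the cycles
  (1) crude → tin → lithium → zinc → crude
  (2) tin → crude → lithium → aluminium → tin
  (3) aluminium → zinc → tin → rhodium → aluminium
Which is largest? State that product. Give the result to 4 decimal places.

0.9305

(1) 0.38199 × 0.43182 × 3.4347 × 1.6423 = 0.93046
(2) 2.3912 × 0.16249 × 1.1477 × 1.7961 = 0.80094
(3) 2.718 × 0.60344 × 3.2109 × 0.14398 = 0.75825
Highest is cycle (1) at 0.9305 (≤1, no arbitrage).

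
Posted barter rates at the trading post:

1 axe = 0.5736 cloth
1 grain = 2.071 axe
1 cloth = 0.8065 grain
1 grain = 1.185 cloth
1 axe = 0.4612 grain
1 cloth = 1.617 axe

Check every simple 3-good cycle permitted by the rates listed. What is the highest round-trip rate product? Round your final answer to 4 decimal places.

axe→cloth→grain→axe: 0.5736 × 0.8065 × 2.071 = 0.95806
axe→grain→cloth→axe: 0.4612 × 1.185 × 1.617 = 0.88373
Maximum is axe→cloth→grain→axe at 0.9581; no arbitrage — every cycle loses value.

0.9581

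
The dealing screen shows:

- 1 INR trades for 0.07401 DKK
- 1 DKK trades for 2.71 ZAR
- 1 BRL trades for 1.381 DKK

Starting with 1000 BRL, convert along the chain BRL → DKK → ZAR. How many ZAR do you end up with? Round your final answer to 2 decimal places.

3742.51

1000 BRL × 1.381 = 1381 DKK
1381 DKK × 2.71 = 3742.51 ZAR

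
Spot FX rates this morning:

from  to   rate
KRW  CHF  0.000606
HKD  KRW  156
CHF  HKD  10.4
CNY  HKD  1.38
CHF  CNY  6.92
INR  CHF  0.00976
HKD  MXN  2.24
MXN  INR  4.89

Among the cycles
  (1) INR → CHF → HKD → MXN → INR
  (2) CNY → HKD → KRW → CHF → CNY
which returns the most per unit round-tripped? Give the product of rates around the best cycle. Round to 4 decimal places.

(1) 0.00976 × 10.4 × 2.24 × 4.89 = 1.11183
(2) 1.38 × 156 × 0.000606 × 6.92 = 0.90278
Highest is cycle (1) at 1.1118 (>1, arbitrage).

1.1118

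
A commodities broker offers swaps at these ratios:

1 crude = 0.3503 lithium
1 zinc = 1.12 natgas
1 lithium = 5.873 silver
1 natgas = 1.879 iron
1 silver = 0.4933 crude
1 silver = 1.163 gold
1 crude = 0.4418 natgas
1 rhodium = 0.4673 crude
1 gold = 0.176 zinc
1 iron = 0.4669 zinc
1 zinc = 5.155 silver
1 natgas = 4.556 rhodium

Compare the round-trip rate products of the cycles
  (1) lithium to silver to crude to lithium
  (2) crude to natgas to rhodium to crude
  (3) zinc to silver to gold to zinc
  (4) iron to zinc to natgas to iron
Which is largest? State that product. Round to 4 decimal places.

(1) 5.873 × 0.4933 × 0.3503 = 1.01487
(2) 0.4418 × 4.556 × 0.4673 = 0.94060
(3) 5.155 × 1.163 × 0.176 = 1.05517
(4) 0.4669 × 1.12 × 1.879 = 0.98258
Highest is cycle (3) at 1.0552 (>1, arbitrage).

1.0552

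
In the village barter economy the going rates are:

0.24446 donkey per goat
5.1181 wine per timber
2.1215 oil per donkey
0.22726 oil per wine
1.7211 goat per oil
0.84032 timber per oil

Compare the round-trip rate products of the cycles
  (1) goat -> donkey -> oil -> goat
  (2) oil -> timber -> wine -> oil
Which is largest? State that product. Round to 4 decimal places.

(1) 0.24446 × 2.1215 × 1.7211 = 0.89260
(2) 0.84032 × 5.1181 × 0.22726 = 0.97741
Highest is cycle (2) at 0.9774 (≤1, no arbitrage).

0.9774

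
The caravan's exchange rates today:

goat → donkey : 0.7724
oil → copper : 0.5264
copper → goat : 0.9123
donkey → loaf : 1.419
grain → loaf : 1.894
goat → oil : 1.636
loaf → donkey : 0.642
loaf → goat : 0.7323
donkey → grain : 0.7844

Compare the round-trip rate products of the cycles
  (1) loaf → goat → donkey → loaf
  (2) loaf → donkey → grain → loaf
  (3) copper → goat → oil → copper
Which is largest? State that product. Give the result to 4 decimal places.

(1) 0.7323 × 0.7724 × 1.419 = 0.80263
(2) 0.642 × 0.7844 × 1.894 = 0.95379
(3) 0.9123 × 1.636 × 0.5264 = 0.78566
Highest is cycle (2) at 0.9538 (≤1, no arbitrage).

0.9538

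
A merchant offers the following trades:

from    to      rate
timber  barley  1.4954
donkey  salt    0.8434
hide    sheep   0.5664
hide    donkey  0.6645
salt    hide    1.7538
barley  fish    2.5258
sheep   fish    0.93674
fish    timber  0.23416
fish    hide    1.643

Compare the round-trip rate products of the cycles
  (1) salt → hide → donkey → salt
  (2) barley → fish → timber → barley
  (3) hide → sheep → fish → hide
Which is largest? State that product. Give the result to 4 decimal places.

(1) 1.7538 × 0.6645 × 0.8434 = 0.98290
(2) 2.5258 × 0.23416 × 1.4954 = 0.88444
(3) 0.5664 × 0.93674 × 1.643 = 0.87173
Highest is cycle (1) at 0.9829 (≤1, no arbitrage).

0.9829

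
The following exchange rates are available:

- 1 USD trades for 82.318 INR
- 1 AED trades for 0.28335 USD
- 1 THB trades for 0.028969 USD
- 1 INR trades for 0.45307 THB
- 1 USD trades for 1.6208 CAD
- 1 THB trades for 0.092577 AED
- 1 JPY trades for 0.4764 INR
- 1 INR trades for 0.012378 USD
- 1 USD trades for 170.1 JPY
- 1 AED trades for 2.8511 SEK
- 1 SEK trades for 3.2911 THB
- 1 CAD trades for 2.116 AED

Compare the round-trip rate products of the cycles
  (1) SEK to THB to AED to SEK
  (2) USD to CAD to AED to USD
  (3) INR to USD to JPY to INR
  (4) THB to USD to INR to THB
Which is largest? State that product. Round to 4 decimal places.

1.0804

(1) 3.2911 × 0.092577 × 2.8511 = 0.86867
(2) 1.6208 × 2.116 × 0.28335 = 0.97178
(3) 0.012378 × 170.1 × 0.4764 = 1.00306
(4) 0.028969 × 82.318 × 0.45307 = 1.08042
Highest is cycle (4) at 1.0804 (>1, arbitrage).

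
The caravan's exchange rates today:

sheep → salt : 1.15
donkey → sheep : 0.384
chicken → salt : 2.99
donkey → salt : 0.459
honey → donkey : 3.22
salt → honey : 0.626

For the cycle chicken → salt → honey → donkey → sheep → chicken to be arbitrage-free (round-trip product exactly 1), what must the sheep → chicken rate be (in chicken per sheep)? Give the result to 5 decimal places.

Known legs of the cycle: 2.99 × 0.626 × 3.22 × 0.384 = 2.3143690752
For no arbitrage the full-cycle product must be 1, so the missing rate is 1 / 2.3143690752 ≈ 0.4320832.

0.43208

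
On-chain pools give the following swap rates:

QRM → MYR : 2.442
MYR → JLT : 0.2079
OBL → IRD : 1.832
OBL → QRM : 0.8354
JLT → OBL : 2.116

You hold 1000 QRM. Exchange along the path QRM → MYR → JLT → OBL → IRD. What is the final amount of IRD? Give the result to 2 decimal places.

1968.07

1000 QRM × 2.442 = 2442 MYR
2442 MYR × 0.2079 = 507.6918 JLT
507.6918 JLT × 2.116 = 1074.2758488 OBL
1074.2758488 OBL × 1.832 = 1968.0733550016 IRD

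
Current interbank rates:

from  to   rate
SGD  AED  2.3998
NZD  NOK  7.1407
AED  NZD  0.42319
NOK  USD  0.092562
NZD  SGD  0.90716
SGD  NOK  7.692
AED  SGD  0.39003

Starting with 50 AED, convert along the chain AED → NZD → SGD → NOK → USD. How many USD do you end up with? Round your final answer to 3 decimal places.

13.667

50 AED × 0.42319 = 21.1595 NZD
21.1595 NZD × 0.90716 = 19.19505202 SGD
19.19505202 SGD × 7.692 = 147.64834013784 NOK
147.64834013784 NOK × 0.092562 = 13.66662565983874608 USD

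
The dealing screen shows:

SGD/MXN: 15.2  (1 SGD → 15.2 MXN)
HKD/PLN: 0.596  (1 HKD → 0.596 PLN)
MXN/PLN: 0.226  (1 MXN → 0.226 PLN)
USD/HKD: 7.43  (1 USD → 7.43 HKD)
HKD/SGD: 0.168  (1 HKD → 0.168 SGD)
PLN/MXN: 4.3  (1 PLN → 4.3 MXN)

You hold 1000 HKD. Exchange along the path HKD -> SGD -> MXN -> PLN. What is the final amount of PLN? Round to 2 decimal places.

577.11

1000 HKD × 0.168 = 168 SGD
168 SGD × 15.2 = 2553.6 MXN
2553.6 MXN × 0.226 = 577.1136 PLN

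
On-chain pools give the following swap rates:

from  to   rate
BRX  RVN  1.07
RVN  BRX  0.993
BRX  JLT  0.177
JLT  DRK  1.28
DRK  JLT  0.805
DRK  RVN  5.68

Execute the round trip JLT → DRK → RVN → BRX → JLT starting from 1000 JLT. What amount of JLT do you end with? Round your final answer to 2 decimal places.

1277.85

1000 JLT × 1.28 = 1280 DRK
1280 DRK × 5.68 = 7270.4 RVN
7270.4 RVN × 0.993 = 7219.5072 BRX
7219.5072 BRX × 0.177 = 1277.8527744 JLT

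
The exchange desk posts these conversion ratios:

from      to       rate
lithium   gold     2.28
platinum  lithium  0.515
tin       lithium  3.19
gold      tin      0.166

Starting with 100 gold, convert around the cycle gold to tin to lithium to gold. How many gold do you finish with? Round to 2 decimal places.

100 gold × 0.166 = 16.6 tin
16.6 tin × 3.19 = 52.954 lithium
52.954 lithium × 2.28 = 120.73512 gold

120.74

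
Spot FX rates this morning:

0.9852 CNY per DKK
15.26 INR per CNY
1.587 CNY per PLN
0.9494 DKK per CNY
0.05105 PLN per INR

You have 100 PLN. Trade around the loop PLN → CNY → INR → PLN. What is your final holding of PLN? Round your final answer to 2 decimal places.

100 PLN × 1.587 = 158.7 CNY
158.7 CNY × 15.26 = 2421.762 INR
2421.762 INR × 0.05105 = 123.6309501 PLN

123.63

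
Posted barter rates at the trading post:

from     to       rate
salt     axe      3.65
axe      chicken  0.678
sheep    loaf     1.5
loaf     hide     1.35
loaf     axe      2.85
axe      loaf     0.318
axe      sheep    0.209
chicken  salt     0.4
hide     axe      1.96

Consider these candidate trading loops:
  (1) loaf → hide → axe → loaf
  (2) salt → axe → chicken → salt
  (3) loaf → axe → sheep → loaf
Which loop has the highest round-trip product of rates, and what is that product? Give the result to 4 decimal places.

(1) 1.35 × 1.96 × 0.318 = 0.84143
(2) 3.65 × 0.678 × 0.4 = 0.98988
(3) 2.85 × 0.209 × 1.5 = 0.89348
Highest is cycle (2) at 0.9899 (≤1, no arbitrage).

0.9899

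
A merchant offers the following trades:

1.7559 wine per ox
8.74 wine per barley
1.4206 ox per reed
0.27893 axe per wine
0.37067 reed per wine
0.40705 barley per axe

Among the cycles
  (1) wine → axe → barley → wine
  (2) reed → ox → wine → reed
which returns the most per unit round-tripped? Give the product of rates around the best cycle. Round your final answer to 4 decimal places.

(1) 0.27893 × 0.40705 × 8.74 = 0.99233
(2) 1.4206 × 1.7559 × 0.37067 = 0.92461
Highest is cycle (1) at 0.9923 (≤1, no arbitrage).

0.9923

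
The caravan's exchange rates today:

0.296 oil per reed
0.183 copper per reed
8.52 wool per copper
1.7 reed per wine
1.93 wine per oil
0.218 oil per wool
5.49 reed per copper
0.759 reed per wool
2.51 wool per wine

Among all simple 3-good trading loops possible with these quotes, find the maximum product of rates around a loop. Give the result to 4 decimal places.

1.1834

reed→copper→wool→reed: 0.183 × 8.52 × 0.759 = 1.18340
wine→wool→oil→wine: 2.51 × 0.218 × 1.93 = 1.05606
wine→reed→oil→wine: 1.7 × 0.296 × 1.93 = 0.97118
Maximum is reed→copper→wool→reed at 1.1834; arbitrage exists.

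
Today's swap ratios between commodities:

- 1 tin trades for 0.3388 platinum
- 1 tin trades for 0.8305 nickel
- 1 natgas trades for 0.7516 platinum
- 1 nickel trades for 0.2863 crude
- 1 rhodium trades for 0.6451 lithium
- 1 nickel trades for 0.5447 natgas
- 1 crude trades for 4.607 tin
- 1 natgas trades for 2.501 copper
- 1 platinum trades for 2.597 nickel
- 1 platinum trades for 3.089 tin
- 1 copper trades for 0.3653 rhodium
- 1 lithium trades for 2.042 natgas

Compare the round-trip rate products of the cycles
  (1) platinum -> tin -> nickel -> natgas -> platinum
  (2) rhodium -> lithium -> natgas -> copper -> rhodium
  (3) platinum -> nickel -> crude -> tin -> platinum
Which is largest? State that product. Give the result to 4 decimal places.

1.2035

(1) 3.089 × 0.8305 × 0.5447 × 0.7516 = 1.05027
(2) 0.6451 × 2.042 × 2.501 × 0.3653 = 1.20350
(3) 2.597 × 0.2863 × 4.607 × 0.3388 = 1.16053
Highest is cycle (2) at 1.2035 (>1, arbitrage).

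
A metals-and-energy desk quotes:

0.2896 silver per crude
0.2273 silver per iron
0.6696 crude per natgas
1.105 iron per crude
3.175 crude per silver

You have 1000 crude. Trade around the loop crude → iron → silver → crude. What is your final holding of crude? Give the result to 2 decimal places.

797.45

1000 crude × 1.105 = 1105 iron
1105 iron × 0.2273 = 251.1665 silver
251.1665 silver × 3.175 = 797.4536375 crude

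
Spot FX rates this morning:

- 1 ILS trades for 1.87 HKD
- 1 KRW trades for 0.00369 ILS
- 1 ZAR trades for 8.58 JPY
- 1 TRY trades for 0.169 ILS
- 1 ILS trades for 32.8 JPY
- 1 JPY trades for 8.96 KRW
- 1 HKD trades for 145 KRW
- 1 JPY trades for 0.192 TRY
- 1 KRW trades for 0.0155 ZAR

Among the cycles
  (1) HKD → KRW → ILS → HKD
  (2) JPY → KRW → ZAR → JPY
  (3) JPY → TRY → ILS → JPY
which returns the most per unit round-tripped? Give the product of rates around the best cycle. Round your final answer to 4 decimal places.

(1) 145 × 0.00369 × 1.87 = 1.00054
(2) 8.96 × 0.0155 × 8.58 = 1.19159
(3) 0.192 × 0.169 × 32.8 = 1.06429
Highest is cycle (2) at 1.1916 (>1, arbitrage).

1.1916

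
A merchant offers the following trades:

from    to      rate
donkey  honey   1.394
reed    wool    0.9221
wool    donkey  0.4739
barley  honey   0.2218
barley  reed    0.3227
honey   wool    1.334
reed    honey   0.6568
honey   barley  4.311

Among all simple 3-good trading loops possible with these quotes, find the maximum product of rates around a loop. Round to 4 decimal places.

0.9137

honey→barley→reed→honey: 4.311 × 0.3227 × 0.6568 = 0.91371
honey→wool→donkey→honey: 1.334 × 0.4739 × 1.394 = 0.88126
Maximum is honey→barley→reed→honey at 0.9137; no arbitrage — every cycle loses value.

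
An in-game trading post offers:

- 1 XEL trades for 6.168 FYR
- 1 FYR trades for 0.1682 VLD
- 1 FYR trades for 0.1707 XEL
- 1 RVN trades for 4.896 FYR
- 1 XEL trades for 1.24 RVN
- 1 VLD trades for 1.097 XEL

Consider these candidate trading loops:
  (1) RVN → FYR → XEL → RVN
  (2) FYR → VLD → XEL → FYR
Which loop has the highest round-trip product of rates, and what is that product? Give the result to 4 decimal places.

(1) 4.896 × 0.1707 × 1.24 = 1.03633
(2) 0.1682 × 1.097 × 6.168 = 1.13809
Highest is cycle (2) at 1.1381 (>1, arbitrage).

1.1381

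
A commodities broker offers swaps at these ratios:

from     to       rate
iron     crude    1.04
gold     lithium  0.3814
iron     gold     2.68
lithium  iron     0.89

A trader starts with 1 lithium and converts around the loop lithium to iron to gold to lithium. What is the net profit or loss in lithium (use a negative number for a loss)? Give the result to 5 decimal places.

-0.09028

1 lithium × 0.89 = 0.89 iron
0.89 iron × 2.68 = 2.3852 gold
2.3852 gold × 0.3814 = 0.90971528 lithium
Net change: 0.90971528 − 1 = -0.09028472 lithium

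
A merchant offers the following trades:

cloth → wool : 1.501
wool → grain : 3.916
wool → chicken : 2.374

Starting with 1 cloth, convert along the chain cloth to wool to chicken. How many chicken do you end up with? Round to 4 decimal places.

1 cloth × 1.501 = 1.501 wool
1.501 wool × 2.374 = 3.563374 chicken

3.5634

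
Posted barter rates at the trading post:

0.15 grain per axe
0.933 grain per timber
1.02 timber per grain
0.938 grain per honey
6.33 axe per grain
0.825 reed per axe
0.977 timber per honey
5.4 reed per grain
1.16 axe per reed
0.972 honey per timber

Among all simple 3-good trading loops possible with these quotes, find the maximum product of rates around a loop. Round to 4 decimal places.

axe→grain→reed→axe: 0.15 × 5.4 × 1.16 = 0.93960
timber→honey→grain→timber: 0.972 × 0.938 × 1.02 = 0.92997
Maximum is axe→grain→reed→axe at 0.9396; no arbitrage — every cycle loses value.

0.9396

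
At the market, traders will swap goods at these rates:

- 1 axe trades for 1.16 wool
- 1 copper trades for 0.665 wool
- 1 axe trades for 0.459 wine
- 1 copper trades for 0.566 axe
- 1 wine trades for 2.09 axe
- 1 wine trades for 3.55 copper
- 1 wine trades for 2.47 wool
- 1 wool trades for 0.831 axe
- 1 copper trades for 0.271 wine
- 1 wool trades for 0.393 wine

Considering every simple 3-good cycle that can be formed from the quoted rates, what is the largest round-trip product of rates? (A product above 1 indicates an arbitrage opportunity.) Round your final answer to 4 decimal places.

wine→axe→wool→wine: 2.09 × 1.16 × 0.393 = 0.95279
wine→wool→axe→wine: 2.47 × 0.831 × 0.459 = 0.94213
wine→copper→wool→wine: 3.55 × 0.665 × 0.393 = 0.92777
wine→copper→axe→wine: 3.55 × 0.566 × 0.459 = 0.92227
Maximum is wine→axe→wool→wine at 0.9528; no arbitrage — every cycle loses value.

0.9528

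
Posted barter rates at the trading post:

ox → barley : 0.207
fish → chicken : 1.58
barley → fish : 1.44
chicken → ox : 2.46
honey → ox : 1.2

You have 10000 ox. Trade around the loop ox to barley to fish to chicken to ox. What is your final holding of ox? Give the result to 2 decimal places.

11585.77

10000 ox × 0.207 = 2070 barley
2070 barley × 1.44 = 2980.8 fish
2980.8 fish × 1.58 = 4709.664 chicken
4709.664 chicken × 2.46 = 11585.77344 ox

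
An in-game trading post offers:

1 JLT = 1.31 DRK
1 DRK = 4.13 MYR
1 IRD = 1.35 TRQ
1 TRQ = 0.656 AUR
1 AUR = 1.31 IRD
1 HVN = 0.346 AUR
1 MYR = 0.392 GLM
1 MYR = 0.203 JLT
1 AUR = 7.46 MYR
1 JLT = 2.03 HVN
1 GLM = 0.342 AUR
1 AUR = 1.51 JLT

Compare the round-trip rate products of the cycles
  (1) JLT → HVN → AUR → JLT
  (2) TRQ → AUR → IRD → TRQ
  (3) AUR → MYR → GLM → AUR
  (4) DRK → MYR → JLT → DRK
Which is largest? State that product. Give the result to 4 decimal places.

(1) 2.03 × 0.346 × 1.51 = 1.06059
(2) 0.656 × 1.31 × 1.35 = 1.16014
(3) 7.46 × 0.392 × 0.342 = 1.00012
(4) 4.13 × 0.203 × 1.31 = 1.09829
Highest is cycle (2) at 1.1601 (>1, arbitrage).

1.1601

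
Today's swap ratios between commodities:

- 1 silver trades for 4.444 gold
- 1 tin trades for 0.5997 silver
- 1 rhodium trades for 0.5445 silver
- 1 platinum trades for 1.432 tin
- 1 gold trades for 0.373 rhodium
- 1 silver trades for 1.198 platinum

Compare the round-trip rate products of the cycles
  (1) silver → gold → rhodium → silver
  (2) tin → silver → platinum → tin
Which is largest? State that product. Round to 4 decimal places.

(1) 4.444 × 0.373 × 0.5445 = 0.90257
(2) 0.5997 × 1.198 × 1.432 = 1.02881
Highest is cycle (2) at 1.0288 (>1, arbitrage).

1.0288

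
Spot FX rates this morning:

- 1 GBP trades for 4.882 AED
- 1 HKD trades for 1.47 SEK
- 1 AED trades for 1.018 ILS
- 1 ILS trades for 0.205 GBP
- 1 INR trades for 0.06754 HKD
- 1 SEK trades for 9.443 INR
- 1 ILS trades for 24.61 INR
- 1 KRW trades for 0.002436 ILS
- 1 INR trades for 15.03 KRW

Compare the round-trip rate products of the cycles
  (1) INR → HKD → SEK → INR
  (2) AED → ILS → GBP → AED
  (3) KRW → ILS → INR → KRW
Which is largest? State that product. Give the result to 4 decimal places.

1.0188

(1) 0.06754 × 1.47 × 9.443 = 0.93754
(2) 1.018 × 0.205 × 4.882 = 1.01882
(3) 0.002436 × 24.61 × 15.03 = 0.90105
Highest is cycle (2) at 1.0188 (>1, arbitrage).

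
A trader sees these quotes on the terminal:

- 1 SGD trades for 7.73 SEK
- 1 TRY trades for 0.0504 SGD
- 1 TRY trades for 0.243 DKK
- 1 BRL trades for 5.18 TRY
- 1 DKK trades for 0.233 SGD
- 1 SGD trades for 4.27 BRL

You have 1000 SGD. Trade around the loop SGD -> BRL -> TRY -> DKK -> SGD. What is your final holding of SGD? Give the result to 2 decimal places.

1252.33

1000 SGD × 4.27 = 4270 BRL
4270 BRL × 5.18 = 22118.6 TRY
22118.6 TRY × 0.243 = 5374.8198 DKK
5374.8198 DKK × 0.233 = 1252.3330134 SGD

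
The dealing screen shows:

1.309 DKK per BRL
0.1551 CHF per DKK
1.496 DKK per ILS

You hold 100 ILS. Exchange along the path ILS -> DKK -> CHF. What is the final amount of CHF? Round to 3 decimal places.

100 ILS × 1.496 = 149.6 DKK
149.6 DKK × 0.1551 = 23.20296 CHF

23.203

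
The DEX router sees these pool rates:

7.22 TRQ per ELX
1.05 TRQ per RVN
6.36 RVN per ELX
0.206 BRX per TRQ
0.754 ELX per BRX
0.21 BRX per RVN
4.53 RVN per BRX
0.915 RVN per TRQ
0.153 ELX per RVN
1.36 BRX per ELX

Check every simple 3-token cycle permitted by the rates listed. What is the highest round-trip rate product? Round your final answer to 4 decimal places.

1.1214

BRX→ELX→TRQ→BRX: 0.754 × 7.22 × 0.206 = 1.12144
RVN→ELX→TRQ→RVN: 0.153 × 7.22 × 0.915 = 1.01076
BRX→ELX→RVN→BRX: 0.754 × 6.36 × 0.21 = 1.00704
BRX→RVN→TRQ→BRX: 4.53 × 1.05 × 0.206 = 0.97984
BRX→RVN→ELX→BRX: 4.53 × 0.153 × 1.36 = 0.94260
Maximum is BRX→ELX→TRQ→BRX at 1.1214; arbitrage exists.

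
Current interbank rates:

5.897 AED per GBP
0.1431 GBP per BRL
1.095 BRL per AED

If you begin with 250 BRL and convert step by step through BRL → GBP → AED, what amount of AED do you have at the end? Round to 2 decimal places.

250 BRL × 0.1431 = 35.775 GBP
35.775 GBP × 5.897 = 210.965175 AED

210.97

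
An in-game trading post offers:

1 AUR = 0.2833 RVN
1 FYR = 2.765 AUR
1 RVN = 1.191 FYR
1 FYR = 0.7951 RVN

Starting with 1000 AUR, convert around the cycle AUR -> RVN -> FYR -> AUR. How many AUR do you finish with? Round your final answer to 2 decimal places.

1000 AUR × 0.2833 = 283.3 RVN
283.3 RVN × 1.191 = 337.4103 FYR
337.4103 FYR × 2.765 = 932.9394795 AUR

932.94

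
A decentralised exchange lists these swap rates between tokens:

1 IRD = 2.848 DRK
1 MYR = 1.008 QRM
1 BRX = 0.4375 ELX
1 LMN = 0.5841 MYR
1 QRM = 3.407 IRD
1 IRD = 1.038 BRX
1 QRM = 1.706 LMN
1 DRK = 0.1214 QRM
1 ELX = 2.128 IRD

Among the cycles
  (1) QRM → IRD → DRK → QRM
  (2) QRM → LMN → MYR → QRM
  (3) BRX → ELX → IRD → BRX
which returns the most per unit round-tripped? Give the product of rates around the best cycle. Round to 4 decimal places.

(1) 3.407 × 2.848 × 0.1214 = 1.17796
(2) 1.706 × 0.5841 × 1.008 = 1.00445
(3) 0.4375 × 2.128 × 1.038 = 0.96638
Highest is cycle (1) at 1.1780 (>1, arbitrage).

1.1780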